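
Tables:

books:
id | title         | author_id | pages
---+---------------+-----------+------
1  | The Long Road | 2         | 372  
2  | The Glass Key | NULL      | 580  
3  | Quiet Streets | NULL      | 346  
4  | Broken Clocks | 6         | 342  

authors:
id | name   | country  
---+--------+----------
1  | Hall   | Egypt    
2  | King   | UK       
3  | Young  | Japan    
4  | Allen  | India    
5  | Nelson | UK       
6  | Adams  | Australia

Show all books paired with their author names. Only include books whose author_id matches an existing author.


INNER JOIN keeps only books rows whose author_id matches an id in authors. Walk through each book:
  - book 1 (The Long Road): author_id=2 -> matches King
  - book 2 (The Glass Key): author_id=NULL, no match -> dropped
  - book 3 (Quiet Streets): author_id=NULL, no match -> dropped
  - book 4 (Broken Clocks): author_id=6 -> matches Adams
So 2 of 4 rows are dropped.

SQL:
SELECT a.title, b.name AS author
FROM books a
INNER JOIN authors b ON a.author_id = b.id

Result:
title         | author
--------------+-------
The Long Road | King  
Broken Clocks | Adams 


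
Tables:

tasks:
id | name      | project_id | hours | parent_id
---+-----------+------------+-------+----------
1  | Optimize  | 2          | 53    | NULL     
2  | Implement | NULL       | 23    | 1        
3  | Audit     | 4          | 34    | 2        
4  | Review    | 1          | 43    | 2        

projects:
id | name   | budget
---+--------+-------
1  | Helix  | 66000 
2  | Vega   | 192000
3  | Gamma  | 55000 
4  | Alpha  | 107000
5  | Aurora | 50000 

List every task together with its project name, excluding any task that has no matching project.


INNER JOIN keeps only tasks rows whose project_id matches an id in projects. Walk through each task:
  - task 1 (Optimize): project_id=2 -> matches Vega
  - task 2 (Implement): project_id=NULL, no match -> dropped
  - task 3 (Audit): project_id=4 -> matches Alpha
  - task 4 (Review): project_id=1 -> matches Helix
So 1 of 4 rows is dropped.

SQL:
SELECT a.name, b.name AS project
FROM tasks a
INNER JOIN projects b ON a.project_id = b.id

Result:
name     | project
---------+--------
Optimize | Vega   
Audit    | Alpha  
Review   | Helix  


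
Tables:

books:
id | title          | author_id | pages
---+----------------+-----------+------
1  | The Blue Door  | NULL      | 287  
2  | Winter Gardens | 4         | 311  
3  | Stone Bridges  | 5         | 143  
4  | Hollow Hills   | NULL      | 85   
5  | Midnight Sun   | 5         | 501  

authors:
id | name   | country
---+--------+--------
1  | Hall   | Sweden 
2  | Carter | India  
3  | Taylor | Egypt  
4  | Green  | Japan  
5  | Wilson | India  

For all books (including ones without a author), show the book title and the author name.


LEFT JOIN keeps every row from books (the left table); where author_id has no match in authors, the author columns become NULL. Walk through each book:
  - book 1 (The Blue Door): author_id=NULL, no match -> kept with NULL
  - book 2 (Winter Gardens): author_id=4 -> matches Green
  - book 3 (Stone Bridges): author_id=5 -> matches Wilson
  - book 4 (Hollow Hills): author_id=NULL, no match -> kept with NULL
  - book 5 (Midnight Sun): author_id=5 -> matches Wilson
All 5 rows appear; 2 have NULL author.

SQL:
SELECT a.title, b.name AS author
FROM books a
LEFT JOIN authors b ON a.author_id = b.id

Result:
title          | author
---------------+-------
The Blue Door  | NULL  
Winter Gardens | Green 
Stone Bridges  | Wilson
Hollow Hills   | NULL  
Midnight Sun   | Wilson


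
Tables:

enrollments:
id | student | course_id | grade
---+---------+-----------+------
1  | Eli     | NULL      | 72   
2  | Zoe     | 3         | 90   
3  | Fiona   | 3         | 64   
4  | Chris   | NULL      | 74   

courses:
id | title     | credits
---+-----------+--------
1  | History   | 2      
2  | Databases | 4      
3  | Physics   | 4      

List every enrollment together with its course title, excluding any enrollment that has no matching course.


INNER JOIN keeps only enrollments rows whose course_id matches an id in courses. Walk through each enrollment:
  - enrollment 1 (Eli): course_id=NULL, no match -> dropped
  - enrollment 2 (Zoe): course_id=3 -> matches Physics
  - enrollment 3 (Fiona): course_id=3 -> matches Physics
  - enrollment 4 (Chris): course_id=NULL, no match -> dropped
So 2 of 4 rows are dropped.

SQL:
SELECT a.student, b.title AS course
FROM enrollments a
INNER JOIN courses b ON a.course_id = b.id

Result:
student | course 
--------+--------
Zoe     | Physics
Fiona   | Physics


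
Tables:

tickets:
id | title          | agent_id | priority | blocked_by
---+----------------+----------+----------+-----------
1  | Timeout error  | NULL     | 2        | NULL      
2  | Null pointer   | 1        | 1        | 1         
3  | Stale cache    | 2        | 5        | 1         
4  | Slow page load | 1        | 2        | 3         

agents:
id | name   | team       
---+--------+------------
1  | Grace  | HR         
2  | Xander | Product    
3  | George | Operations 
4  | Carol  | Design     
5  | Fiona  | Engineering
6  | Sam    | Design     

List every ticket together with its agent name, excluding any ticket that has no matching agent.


INNER JOIN keeps only tickets rows whose agent_id matches an id in agents. Walk through each ticket:
  - ticket 1 (Timeout error): agent_id=NULL, no match -> dropped
  - ticket 2 (Null pointer): agent_id=1 -> matches Grace
  - ticket 3 (Stale cache): agent_id=2 -> matches Xander
  - ticket 4 (Slow page load): agent_id=1 -> matches Grace
So 1 of 4 rows is dropped.

SQL:
SELECT a.title, b.name AS agent
FROM tickets a
INNER JOIN agents b ON a.agent_id = b.id

Result:
title          | agent 
---------------+-------
Null pointer   | Grace 
Stale cache    | Xander
Slow page load | Grace 


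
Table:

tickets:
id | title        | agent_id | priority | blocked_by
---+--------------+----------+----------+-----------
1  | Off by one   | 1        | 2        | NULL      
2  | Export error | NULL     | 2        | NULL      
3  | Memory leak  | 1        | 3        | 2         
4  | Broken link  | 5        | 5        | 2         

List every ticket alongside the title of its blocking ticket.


This is a self-join: tickets is joined to a second copy of itself, matching each row's blocked_by to another row's id. Use LEFT JOIN so rows with blocked_by=NULL are kept.
  - ticket 1 (Off by one): blocked_by=NULL -> NULL
  - ticket 2 (Export error): blocked_by=NULL -> NULL
  - ticket 3 (Memory leak): blocked_by=2 -> Export error
  - ticket 4 (Broken link): blocked_by=2 -> Export error

SQL:
SELECT a.title AS item, b.title AS blocked_by
FROM tickets a
LEFT JOIN tickets b ON a.blocked_by = b.id

Result:
item         | blocked_by  
-------------+-------------
Off by one   | NULL        
Export error | NULL        
Memory leak  | Export error
Broken link  | Export error


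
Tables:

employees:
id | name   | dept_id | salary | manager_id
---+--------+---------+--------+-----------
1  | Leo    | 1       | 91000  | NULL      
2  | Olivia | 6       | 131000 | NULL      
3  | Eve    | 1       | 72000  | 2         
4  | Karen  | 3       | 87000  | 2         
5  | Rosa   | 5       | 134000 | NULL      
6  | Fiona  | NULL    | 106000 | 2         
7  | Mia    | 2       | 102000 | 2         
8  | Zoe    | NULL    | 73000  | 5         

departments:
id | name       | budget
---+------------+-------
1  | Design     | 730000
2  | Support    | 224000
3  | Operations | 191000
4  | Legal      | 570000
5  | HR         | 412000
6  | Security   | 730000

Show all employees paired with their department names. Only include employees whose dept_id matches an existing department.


INNER JOIN keeps only employees rows whose dept_id matches an id in departments. Walk through each employee:
  - employee 1 (Leo): dept_id=1 -> matches Design
  - employee 2 (Olivia): dept_id=6 -> matches Security
  - employee 3 (Eve): dept_id=1 -> matches Design
  - employee 4 (Karen): dept_id=3 -> matches Operations
  - employee 5 (Rosa): dept_id=5 -> matches HR
  - employee 6 (Fiona): dept_id=NULL, no match -> dropped
  - employee 7 (Mia): dept_id=2 -> matches Support
  - employee 8 (Zoe): dept_id=NULL, no match -> dropped
So 2 of 8 rows are dropped.

SQL:
SELECT a.name, b.name AS department
FROM employees a
INNER JOIN departments b ON a.dept_id = b.id

Result:
name   | department
-------+-----------
Leo    | Design    
Olivia | Security  
Eve    | Design    
Karen  | Operations
Rosa   | HR        
Mia    | Support   


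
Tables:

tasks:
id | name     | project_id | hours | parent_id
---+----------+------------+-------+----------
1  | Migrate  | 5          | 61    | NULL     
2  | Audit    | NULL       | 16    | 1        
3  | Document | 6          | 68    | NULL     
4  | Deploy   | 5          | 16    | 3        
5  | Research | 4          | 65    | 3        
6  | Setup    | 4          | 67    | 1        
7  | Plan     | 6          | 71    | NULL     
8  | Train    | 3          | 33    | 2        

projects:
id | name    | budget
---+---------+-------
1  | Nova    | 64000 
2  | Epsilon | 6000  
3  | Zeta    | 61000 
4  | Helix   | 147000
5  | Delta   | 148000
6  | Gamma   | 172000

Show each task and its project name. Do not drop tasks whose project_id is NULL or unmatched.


LEFT JOIN keeps every row from tasks (the left table); where project_id has no match in projects, the project columns become NULL. Walk through each task:
  - task 1 (Migrate): project_id=5 -> matches Delta
  - task 2 (Audit): project_id=NULL, no match -> kept with NULL
  - task 3 (Document): project_id=6 -> matches Gamma
  - task 4 (Deploy): project_id=5 -> matches Delta
  - task 5 (Research): project_id=4 -> matches Helix
  - task 6 (Setup): project_id=4 -> matches Helix
  - task 7 (Plan): project_id=6 -> matches Gamma
  - task 8 (Train): project_id=3 -> matches Zeta
All 8 rows appear; 1 has NULL project.

SQL:
SELECT a.name, b.name AS project
FROM tasks a
LEFT JOIN projects b ON a.project_id = b.id

Result:
name     | project
---------+--------
Migrate  | Delta  
Audit    | NULL   
Document | Gamma  
Deploy   | Delta  
Research | Helix  
Setup    | Helix  
Plan     | Gamma  
Train    | Zeta   


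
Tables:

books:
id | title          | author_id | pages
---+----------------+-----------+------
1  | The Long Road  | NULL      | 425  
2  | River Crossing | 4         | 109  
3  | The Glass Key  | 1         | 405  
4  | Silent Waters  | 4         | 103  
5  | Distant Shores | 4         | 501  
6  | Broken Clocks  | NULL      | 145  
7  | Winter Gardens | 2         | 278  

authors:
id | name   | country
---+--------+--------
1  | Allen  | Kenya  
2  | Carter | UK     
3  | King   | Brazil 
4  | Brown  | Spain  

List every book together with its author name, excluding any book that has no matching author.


INNER JOIN keeps only books rows whose author_id matches an id in authors. Walk through each book:
  - book 1 (The Long Road): author_id=NULL, no match -> dropped
  - book 2 (River Crossing): author_id=4 -> matches Brown
  - book 3 (The Glass Key): author_id=1 -> matches Allen
  - book 4 (Silent Waters): author_id=4 -> matches Brown
  - book 5 (Distant Shores): author_id=4 -> matches Brown
  - book 6 (Broken Clocks): author_id=NULL, no match -> dropped
  - book 7 (Winter Gardens): author_id=2 -> matches Carter
So 2 of 7 rows are dropped.

SQL:
SELECT a.title, b.name AS author
FROM books a
INNER JOIN authors b ON a.author_id = b.id

Result:
title          | author
---------------+-------
River Crossing | Brown 
The Glass Key  | Allen 
Silent Waters  | Brown 
Distant Shores | Brown 
Winter Gardens | Carter


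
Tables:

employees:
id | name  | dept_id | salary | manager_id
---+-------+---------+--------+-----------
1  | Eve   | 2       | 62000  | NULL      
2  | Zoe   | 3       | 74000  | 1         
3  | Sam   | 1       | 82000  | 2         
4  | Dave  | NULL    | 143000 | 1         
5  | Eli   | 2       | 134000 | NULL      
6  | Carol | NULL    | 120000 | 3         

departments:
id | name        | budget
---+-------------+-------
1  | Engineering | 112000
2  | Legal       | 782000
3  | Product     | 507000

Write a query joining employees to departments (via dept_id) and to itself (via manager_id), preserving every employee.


Two LEFT JOINs from the same base table employees: one to departments via dept_id, one to employees itself via manager_id. Both are LEFT so every employee is preserved.
Match against departments:
  - employee 1 (Eve): dept_id=2 -> matches Legal
  - employee 2 (Zoe): dept_id=3 -> matches Product
  - employee 3 (Sam): dept_id=1 -> matches Engineering
  - employee 4 (Dave): dept_id=NULL, no match -> kept with NULL
  - employee 5 (Eli): dept_id=2 -> matches Legal
  - employee 6 (Carol): dept_id=NULL, no match -> kept with NULL
Match against employees (self):
  - employee 1 (Eve): manager_id=NULL -> NULL
  - employee 2 (Zoe): manager_id=1 -> Eve
  - employee 3 (Sam): manager_id=2 -> Zoe
  - employee 4 (Dave): manager_id=1 -> Eve
  - employee 5 (Eli): manager_id=NULL -> NULL
  - employee 6 (Carol): manager_id=3 -> Sam

SQL:
SELECT a.name, b.name AS department, c.name AS manager
FROM employees a
LEFT JOIN departments b ON a.dept_id = b.id
LEFT JOIN employees c ON a.manager_id = c.id

Result:
name  | department  | manager
------+-------------+--------
Eve   | Legal       | NULL   
Zoe   | Product     | Eve    
Sam   | Engineering | Zoe    
Dave  | NULL        | Eve    
Eli   | Legal       | NULL   
Carol | NULL        | Sam    


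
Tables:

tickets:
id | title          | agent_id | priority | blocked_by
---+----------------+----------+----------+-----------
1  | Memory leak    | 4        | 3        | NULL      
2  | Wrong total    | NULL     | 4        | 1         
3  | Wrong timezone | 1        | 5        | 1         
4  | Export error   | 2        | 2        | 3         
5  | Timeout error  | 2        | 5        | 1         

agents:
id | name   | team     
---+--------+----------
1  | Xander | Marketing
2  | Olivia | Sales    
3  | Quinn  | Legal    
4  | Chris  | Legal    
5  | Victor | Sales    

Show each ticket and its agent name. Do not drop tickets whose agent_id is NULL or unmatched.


LEFT JOIN keeps every row from tickets (the left table); where agent_id has no match in agents, the agent columns become NULL. Walk through each ticket:
  - ticket 1 (Memory leak): agent_id=4 -> matches Chris
  - ticket 2 (Wrong total): agent_id=NULL, no match -> kept with NULL
  - ticket 3 (Wrong timezone): agent_id=1 -> matches Xander
  - ticket 4 (Export error): agent_id=2 -> matches Olivia
  - ticket 5 (Timeout error): agent_id=2 -> matches Olivia
All 5 rows appear; 1 has NULL agent.

SQL:
SELECT a.title, b.name AS agent
FROM tickets a
LEFT JOIN agents b ON a.agent_id = b.id

Result:
title          | agent 
---------------+-------
Memory leak    | Chris 
Wrong total    | NULL  
Wrong timezone | Xander
Export error   | Olivia
Timeout error  | Olivia


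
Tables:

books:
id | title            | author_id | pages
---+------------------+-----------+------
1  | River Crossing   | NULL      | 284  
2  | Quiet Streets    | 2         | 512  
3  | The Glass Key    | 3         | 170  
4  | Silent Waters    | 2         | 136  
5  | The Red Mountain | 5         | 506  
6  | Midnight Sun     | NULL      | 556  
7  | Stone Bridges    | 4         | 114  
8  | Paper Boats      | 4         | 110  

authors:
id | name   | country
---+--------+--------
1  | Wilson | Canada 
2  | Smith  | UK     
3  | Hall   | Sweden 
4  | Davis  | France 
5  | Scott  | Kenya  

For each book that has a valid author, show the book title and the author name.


INNER JOIN keeps only books rows whose author_id matches an id in authors. Walk through each book:
  - book 1 (River Crossing): author_id=NULL, no match -> dropped
  - book 2 (Quiet Streets): author_id=2 -> matches Smith
  - book 3 (The Glass Key): author_id=3 -> matches Hall
  - book 4 (Silent Waters): author_id=2 -> matches Smith
  - book 5 (The Red Mountain): author_id=5 -> matches Scott
  - book 6 (Midnight Sun): author_id=NULL, no match -> dropped
  - book 7 (Stone Bridges): author_id=4 -> matches Davis
  - book 8 (Paper Boats): author_id=4 -> matches Davis
So 2 of 8 rows are dropped.

SQL:
SELECT a.title, b.name AS author
FROM books a
INNER JOIN authors b ON a.author_id = b.id

Result:
title            | author
-----------------+-------
Quiet Streets    | Smith 
The Glass Key    | Hall  
Silent Waters    | Smith 
The Red Mountain | Scott 
Stone Bridges    | Davis 
Paper Boats      | Davis 


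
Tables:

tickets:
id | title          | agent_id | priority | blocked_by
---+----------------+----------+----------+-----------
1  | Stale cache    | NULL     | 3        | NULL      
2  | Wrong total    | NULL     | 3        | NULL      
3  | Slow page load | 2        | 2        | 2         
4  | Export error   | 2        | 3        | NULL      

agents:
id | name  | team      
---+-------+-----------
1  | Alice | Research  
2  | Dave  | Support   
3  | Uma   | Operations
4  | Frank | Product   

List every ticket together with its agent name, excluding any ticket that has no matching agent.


INNER JOIN keeps only tickets rows whose agent_id matches an id in agents. Walk through each ticket:
  - ticket 1 (Stale cache): agent_id=NULL, no match -> dropped
  - ticket 2 (Wrong total): agent_id=NULL, no match -> dropped
  - ticket 3 (Slow page load): agent_id=2 -> matches Dave
  - ticket 4 (Export error): agent_id=2 -> matches Dave
So 2 of 4 rows are dropped.

SQL:
SELECT a.title, b.name AS agent
FROM tickets a
INNER JOIN agents b ON a.agent_id = b.id

Result:
title          | agent
---------------+------
Slow page load | Dave 
Export error   | Dave 


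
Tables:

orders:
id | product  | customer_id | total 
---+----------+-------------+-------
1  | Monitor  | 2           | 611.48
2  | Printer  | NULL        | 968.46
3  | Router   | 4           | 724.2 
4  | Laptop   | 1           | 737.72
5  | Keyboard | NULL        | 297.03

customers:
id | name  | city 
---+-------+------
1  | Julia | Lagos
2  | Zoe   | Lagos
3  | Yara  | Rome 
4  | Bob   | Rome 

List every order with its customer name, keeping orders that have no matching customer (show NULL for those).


LEFT JOIN keeps every row from orders (the left table); where customer_id has no match in customers, the customer columns become NULL. Walk through each order:
  - order 1 (Monitor): customer_id=2 -> matches Zoe
  - order 2 (Printer): customer_id=NULL, no match -> kept with NULL
  - order 3 (Router): customer_id=4 -> matches Bob
  - order 4 (Laptop): customer_id=1 -> matches Julia
  - order 5 (Keyboard): customer_id=NULL, no match -> kept with NULL
All 5 rows appear; 2 have NULL customer.

SQL:
SELECT a.product, b.name AS customer
FROM orders a
LEFT JOIN customers b ON a.customer_id = b.id

Result:
product  | customer
---------+---------
Monitor  | Zoe     
Printer  | NULL    
Router   | Bob     
Laptop   | Julia   
Keyboard | NULL    


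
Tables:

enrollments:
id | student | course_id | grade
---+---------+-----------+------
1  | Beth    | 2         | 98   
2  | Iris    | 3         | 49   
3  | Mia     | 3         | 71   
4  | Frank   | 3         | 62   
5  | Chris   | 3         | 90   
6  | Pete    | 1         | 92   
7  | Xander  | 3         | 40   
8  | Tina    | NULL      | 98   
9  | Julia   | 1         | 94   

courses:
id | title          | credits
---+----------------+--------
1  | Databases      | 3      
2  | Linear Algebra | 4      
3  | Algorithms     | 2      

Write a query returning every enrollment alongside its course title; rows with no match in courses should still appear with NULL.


LEFT JOIN keeps every row from enrollments (the left table); where course_id has no match in courses, the course columns become NULL. Walk through each enrollment:
  - enrollment 1 (Beth): course_id=2 -> matches Linear Algebra
  - enrollment 2 (Iris): course_id=3 -> matches Algorithms
  - enrollment 3 (Mia): course_id=3 -> matches Algorithms
  - enrollment 4 (Frank): course_id=3 -> matches Algorithms
  - enrollment 5 (Chris): course_id=3 -> matches Algorithms
  - enrollment 6 (Pete): course_id=1 -> matches Databases
  - enrollment 7 (Xander): course_id=3 -> matches Algorithms
  - enrollment 8 (Tina): course_id=NULL, no match -> kept with NULL
  - enrollment 9 (Julia): course_id=1 -> matches Databases
All 9 rows appear; 1 has NULL course.

SQL:
SELECT a.student, b.title AS course
FROM enrollments a
LEFT JOIN courses b ON a.course_id = b.id

Result:
student | course        
--------+---------------
Beth    | Linear Algebra
Iris    | Algorithms    
Mia     | Algorithms    
Frank   | Algorithms    
Chris   | Algorithms    
Pete    | Databases     
Xander  | Algorithms    
Tina    | NULL          
Julia   | Databases     


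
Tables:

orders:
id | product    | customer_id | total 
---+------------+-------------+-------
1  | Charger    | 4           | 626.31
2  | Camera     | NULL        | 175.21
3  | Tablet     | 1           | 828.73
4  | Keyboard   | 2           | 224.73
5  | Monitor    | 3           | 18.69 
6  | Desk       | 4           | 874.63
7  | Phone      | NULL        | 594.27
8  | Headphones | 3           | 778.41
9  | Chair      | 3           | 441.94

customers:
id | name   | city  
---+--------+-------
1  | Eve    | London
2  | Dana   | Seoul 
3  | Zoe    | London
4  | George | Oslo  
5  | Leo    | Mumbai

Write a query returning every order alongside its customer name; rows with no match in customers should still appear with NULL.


LEFT JOIN keeps every row from orders (the left table); where customer_id has no match in customers, the customer columns become NULL. Walk through each order:
  - order 1 (Charger): customer_id=4 -> matches George
  - order 2 (Camera): customer_id=NULL, no match -> kept with NULL
  - order 3 (Tablet): customer_id=1 -> matches Eve
  - order 4 (Keyboard): customer_id=2 -> matches Dana
  - order 5 (Monitor): customer_id=3 -> matches Zoe
  - order 6 (Desk): customer_id=4 -> matches George
  - order 7 (Phone): customer_id=NULL, no match -> kept with NULL
  - order 8 (Headphones): customer_id=3 -> matches Zoe
  - order 9 (Chair): customer_id=3 -> matches Zoe
All 9 rows appear; 2 have NULL customer.

SQL:
SELECT a.product, b.name AS customer
FROM orders a
LEFT JOIN customers b ON a.customer_id = b.id

Result:
product    | customer
-----------+---------
Charger    | George  
Camera     | NULL    
Tablet     | Eve     
Keyboard   | Dana    
Monitor    | Zoe     
Desk       | George  
Phone      | NULL    
Headphones | Zoe     
Chair      | Zoe     


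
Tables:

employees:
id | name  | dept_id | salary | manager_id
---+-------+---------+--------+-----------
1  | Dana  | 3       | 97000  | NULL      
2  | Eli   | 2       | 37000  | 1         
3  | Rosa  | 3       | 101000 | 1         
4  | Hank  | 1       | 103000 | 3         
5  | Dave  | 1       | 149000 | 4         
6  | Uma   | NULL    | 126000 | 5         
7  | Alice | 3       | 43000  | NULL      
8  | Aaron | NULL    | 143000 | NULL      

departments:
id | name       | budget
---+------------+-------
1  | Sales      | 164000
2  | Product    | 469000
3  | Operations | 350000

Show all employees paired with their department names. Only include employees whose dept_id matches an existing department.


INNER JOIN keeps only employees rows whose dept_id matches an id in departments. Walk through each employee:
  - employee 1 (Dana): dept_id=3 -> matches Operations
  - employee 2 (Eli): dept_id=2 -> matches Product
  - employee 3 (Rosa): dept_id=3 -> matches Operations
  - employee 4 (Hank): dept_id=1 -> matches Sales
  - employee 5 (Dave): dept_id=1 -> matches Sales
  - employee 6 (Uma): dept_id=NULL, no match -> dropped
  - employee 7 (Alice): dept_id=3 -> matches Operations
  - employee 8 (Aaron): dept_id=NULL, no match -> dropped
So 2 of 8 rows are dropped.

SQL:
SELECT a.name, b.name AS department
FROM employees a
INNER JOIN departments b ON a.dept_id = b.id

Result:
name  | department
------+-----------
Dana  | Operations
Eli   | Product   
Rosa  | Operations
Hank  | Sales     
Dave  | Sales     
Alice | Operations


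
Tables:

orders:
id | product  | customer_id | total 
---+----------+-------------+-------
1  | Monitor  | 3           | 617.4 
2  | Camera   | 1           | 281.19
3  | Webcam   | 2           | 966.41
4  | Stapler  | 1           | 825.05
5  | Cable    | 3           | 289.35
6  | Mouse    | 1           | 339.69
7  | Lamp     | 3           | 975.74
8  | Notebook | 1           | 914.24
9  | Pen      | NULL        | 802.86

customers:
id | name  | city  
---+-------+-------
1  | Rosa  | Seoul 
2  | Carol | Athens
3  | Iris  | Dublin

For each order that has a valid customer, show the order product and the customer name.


INNER JOIN keeps only orders rows whose customer_id matches an id in customers. Walk through each order:
  - order 1 (Monitor): customer_id=3 -> matches Iris
  - order 2 (Camera): customer_id=1 -> matches Rosa
  - order 3 (Webcam): customer_id=2 -> matches Carol
  - order 4 (Stapler): customer_id=1 -> matches Rosa
  - order 5 (Cable): customer_id=3 -> matches Iris
  - order 6 (Mouse): customer_id=1 -> matches Rosa
  - order 7 (Lamp): customer_id=3 -> matches Iris
  - order 8 (Notebook): customer_id=1 -> matches Rosa
  - order 9 (Pen): customer_id=NULL, no match -> dropped
So 1 of 9 rows is dropped.

SQL:
SELECT a.product, b.name AS customer
FROM orders a
INNER JOIN customers b ON a.customer_id = b.id

Result:
product  | customer
---------+---------
Monitor  | Iris    
Camera   | Rosa    
Webcam   | Carol   
Stapler  | Rosa    
Cable    | Iris    
Mouse    | Rosa    
Lamp     | Iris    
Notebook | Rosa    


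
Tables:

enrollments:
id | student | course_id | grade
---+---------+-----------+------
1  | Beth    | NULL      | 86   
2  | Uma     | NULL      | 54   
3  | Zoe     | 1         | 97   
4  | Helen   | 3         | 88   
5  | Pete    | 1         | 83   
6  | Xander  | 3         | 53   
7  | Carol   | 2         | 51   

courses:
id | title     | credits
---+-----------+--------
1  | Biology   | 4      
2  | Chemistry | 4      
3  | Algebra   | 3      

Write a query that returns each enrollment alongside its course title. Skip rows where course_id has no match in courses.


INNER JOIN keeps only enrollments rows whose course_id matches an id in courses. Walk through each enrollment:
  - enrollment 1 (Beth): course_id=NULL, no match -> dropped
  - enrollment 2 (Uma): course_id=NULL, no match -> dropped
  - enrollment 3 (Zoe): course_id=1 -> matches Biology
  - enrollment 4 (Helen): course_id=3 -> matches Algebra
  - enrollment 5 (Pete): course_id=1 -> matches Biology
  - enrollment 6 (Xander): course_id=3 -> matches Algebra
  - enrollment 7 (Carol): course_id=2 -> matches Chemistry
So 2 of 7 rows are dropped.

SQL:
SELECT a.student, b.title AS course
FROM enrollments a
INNER JOIN courses b ON a.course_id = b.id

Result:
student | course   
--------+----------
Zoe     | Biology  
Helen   | Algebra  
Pete    | Biology  
Xander  | Algebra  
Carol   | Chemistry


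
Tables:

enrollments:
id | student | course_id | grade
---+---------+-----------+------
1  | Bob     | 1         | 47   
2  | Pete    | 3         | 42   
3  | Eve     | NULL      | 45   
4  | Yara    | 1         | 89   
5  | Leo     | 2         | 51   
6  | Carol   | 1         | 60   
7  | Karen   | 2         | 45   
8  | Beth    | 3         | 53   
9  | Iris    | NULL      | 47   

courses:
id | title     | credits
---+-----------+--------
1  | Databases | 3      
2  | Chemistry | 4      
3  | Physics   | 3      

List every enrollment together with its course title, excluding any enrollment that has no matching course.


INNER JOIN keeps only enrollments rows whose course_id matches an id in courses. Walk through each enrollment:
  - enrollment 1 (Bob): course_id=1 -> matches Databases
  - enrollment 2 (Pete): course_id=3 -> matches Physics
  - enrollment 3 (Eve): course_id=NULL, no match -> dropped
  - enrollment 4 (Yara): course_id=1 -> matches Databases
  - enrollment 5 (Leo): course_id=2 -> matches Chemistry
  - enrollment 6 (Carol): course_id=1 -> matches Databases
  - enrollment 7 (Karen): course_id=2 -> matches Chemistry
  - enrollment 8 (Beth): course_id=3 -> matches Physics
  - enrollment 9 (Iris): course_id=NULL, no match -> dropped
So 2 of 9 rows are dropped.

SQL:
SELECT a.student, b.title AS course
FROM enrollments a
INNER JOIN courses b ON a.course_id = b.id

Result:
student | course   
--------+----------
Bob     | Databases
Pete    | Physics  
Yara    | Databases
Leo     | Chemistry
Carol   | Databases
Karen   | Chemistry
Beth    | Physics  


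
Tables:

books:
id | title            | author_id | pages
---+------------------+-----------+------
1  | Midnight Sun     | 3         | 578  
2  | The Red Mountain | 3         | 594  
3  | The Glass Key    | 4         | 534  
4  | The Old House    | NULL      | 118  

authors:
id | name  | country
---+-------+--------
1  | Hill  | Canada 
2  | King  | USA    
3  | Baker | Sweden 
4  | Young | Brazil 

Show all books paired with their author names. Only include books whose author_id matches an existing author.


INNER JOIN keeps only books rows whose author_id matches an id in authors. Walk through each book:
  - book 1 (Midnight Sun): author_id=3 -> matches Baker
  - book 2 (The Red Mountain): author_id=3 -> matches Baker
  - book 3 (The Glass Key): author_id=4 -> matches Young
  - book 4 (The Old House): author_id=NULL, no match -> dropped
So 1 of 4 rows is dropped.

SQL:
SELECT a.title, b.name AS author
FROM books a
INNER JOIN authors b ON a.author_id = b.id

Result:
title            | author
-----------------+-------
Midnight Sun     | Baker 
The Red Mountain | Baker 
The Glass Key    | Young 


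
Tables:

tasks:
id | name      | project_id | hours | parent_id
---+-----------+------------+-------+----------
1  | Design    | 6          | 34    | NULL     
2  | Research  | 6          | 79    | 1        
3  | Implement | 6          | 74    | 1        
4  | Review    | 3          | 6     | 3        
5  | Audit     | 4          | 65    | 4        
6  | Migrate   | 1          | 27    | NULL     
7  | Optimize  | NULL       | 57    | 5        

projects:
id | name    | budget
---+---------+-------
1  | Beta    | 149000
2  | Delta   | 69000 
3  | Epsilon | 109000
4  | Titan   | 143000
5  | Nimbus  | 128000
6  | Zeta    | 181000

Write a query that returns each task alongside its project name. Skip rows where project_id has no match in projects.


INNER JOIN keeps only tasks rows whose project_id matches an id in projects. Walk through each task:
  - task 1 (Design): project_id=6 -> matches Zeta
  - task 2 (Research): project_id=6 -> matches Zeta
  - task 3 (Implement): project_id=6 -> matches Zeta
  - task 4 (Review): project_id=3 -> matches Epsilon
  - task 5 (Audit): project_id=4 -> matches Titan
  - task 6 (Migrate): project_id=1 -> matches Beta
  - task 7 (Optimize): project_id=NULL, no match -> dropped
So 1 of 7 rows is dropped.

SQL:
SELECT a.name, b.name AS project
FROM tasks a
INNER JOIN projects b ON a.project_id = b.id

Result:
name      | project
----------+--------
Design    | Zeta   
Research  | Zeta   
Implement | Zeta   
Review    | Epsilon
Audit     | Titan  
Migrate   | Beta   


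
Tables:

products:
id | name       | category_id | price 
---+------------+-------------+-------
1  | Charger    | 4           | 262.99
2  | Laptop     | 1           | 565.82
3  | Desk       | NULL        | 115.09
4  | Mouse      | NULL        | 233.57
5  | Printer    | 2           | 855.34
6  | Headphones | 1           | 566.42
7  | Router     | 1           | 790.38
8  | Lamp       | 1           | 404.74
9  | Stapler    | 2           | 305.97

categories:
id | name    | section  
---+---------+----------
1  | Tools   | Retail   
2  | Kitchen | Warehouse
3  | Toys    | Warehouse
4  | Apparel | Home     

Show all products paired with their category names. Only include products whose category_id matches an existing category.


INNER JOIN keeps only products rows whose category_id matches an id in categories. Walk through each product:
  - product 1 (Charger): category_id=4 -> matches Apparel
  - product 2 (Laptop): category_id=1 -> matches Tools
  - product 3 (Desk): category_id=NULL, no match -> dropped
  - product 4 (Mouse): category_id=NULL, no match -> dropped
  - product 5 (Printer): category_id=2 -> matches Kitchen
  - product 6 (Headphones): category_id=1 -> matches Tools
  - product 7 (Router): category_id=1 -> matches Tools
  - product 8 (Lamp): category_id=1 -> matches Tools
  - product 9 (Stapler): category_id=2 -> matches Kitchen
So 2 of 9 rows are dropped.

SQL:
SELECT a.name, b.name AS category
FROM products a
INNER JOIN categories b ON a.category_id = b.id

Result:
name       | category
-----------+---------
Charger    | Apparel 
Laptop     | Tools   
Printer    | Kitchen 
Headphones | Tools   
Router     | Tools   
Lamp       | Tools   
Stapler    | Kitchen 


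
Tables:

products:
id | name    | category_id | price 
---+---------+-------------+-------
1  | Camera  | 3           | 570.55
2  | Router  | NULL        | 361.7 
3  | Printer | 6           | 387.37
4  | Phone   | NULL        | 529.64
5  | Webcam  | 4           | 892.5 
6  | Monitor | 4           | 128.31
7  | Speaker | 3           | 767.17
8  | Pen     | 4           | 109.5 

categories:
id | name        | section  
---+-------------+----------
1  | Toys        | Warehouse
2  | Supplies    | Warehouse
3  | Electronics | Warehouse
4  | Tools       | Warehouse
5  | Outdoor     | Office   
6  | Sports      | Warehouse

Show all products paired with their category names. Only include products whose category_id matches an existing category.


INNER JOIN keeps only products rows whose category_id matches an id in categories. Walk through each product:
  - product 1 (Camera): category_id=3 -> matches Electronics
  - product 2 (Router): category_id=NULL, no match -> dropped
  - product 3 (Printer): category_id=6 -> matches Sports
  - product 4 (Phone): category_id=NULL, no match -> dropped
  - product 5 (Webcam): category_id=4 -> matches Tools
  - product 6 (Monitor): category_id=4 -> matches Tools
  - product 7 (Speaker): category_id=3 -> matches Electronics
  - product 8 (Pen): category_id=4 -> matches Tools
So 2 of 8 rows are dropped.

SQL:
SELECT a.name, b.name AS category
FROM products a
INNER JOIN categories b ON a.category_id = b.id

Result:
name    | category   
--------+------------
Camera  | Electronics
Printer | Sports     
Webcam  | Tools      
Monitor | Tools      
Speaker | Electronics
Pen     | Tools      


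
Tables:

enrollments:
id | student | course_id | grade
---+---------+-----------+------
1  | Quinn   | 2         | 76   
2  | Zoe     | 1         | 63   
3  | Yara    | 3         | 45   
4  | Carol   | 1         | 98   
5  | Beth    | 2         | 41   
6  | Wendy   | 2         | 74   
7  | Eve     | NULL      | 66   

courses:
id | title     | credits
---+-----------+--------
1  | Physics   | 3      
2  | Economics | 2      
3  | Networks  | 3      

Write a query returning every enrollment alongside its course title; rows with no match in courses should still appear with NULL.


LEFT JOIN keeps every row from enrollments (the left table); where course_id has no match in courses, the course columns become NULL. Walk through each enrollment:
  - enrollment 1 (Quinn): course_id=2 -> matches Economics
  - enrollment 2 (Zoe): course_id=1 -> matches Physics
  - enrollment 3 (Yara): course_id=3 -> matches Networks
  - enrollment 4 (Carol): course_id=1 -> matches Physics
  - enrollment 5 (Beth): course_id=2 -> matches Economics
  - enrollment 6 (Wendy): course_id=2 -> matches Economics
  - enrollment 7 (Eve): course_id=NULL, no match -> kept with NULL
All 7 rows appear; 1 has NULL course.

SQL:
SELECT a.student, b.title AS course
FROM enrollments a
LEFT JOIN courses b ON a.course_id = b.id

Result:
student | course   
--------+----------
Quinn   | Economics
Zoe     | Physics  
Yara    | Networks 
Carol   | Physics  
Beth    | Economics
Wendy   | Economics
Eve     | NULL     


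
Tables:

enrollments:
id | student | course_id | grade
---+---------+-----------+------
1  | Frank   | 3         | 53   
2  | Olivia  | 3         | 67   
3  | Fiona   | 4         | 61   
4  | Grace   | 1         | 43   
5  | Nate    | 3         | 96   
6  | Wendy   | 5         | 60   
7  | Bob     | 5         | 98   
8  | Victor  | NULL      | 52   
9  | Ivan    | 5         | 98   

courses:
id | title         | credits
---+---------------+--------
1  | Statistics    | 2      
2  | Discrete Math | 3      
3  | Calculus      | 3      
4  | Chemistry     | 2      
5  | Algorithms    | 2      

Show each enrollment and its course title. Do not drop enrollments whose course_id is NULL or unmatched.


LEFT JOIN keeps every row from enrollments (the left table); where course_id has no match in courses, the course columns become NULL. Walk through each enrollment:
  - enrollment 1 (Frank): course_id=3 -> matches Calculus
  - enrollment 2 (Olivia): course_id=3 -> matches Calculus
  - enrollment 3 (Fiona): course_id=4 -> matches Chemistry
  - enrollment 4 (Grace): course_id=1 -> matches Statistics
  - enrollment 5 (Nate): course_id=3 -> matches Calculus
  - enrollment 6 (Wendy): course_id=5 -> matches Algorithms
  - enrollment 7 (Bob): course_id=5 -> matches Algorithms
  - enrollment 8 (Victor): course_id=NULL, no match -> kept with NULL
  - enrollment 9 (Ivan): course_id=5 -> matches Algorithms
All 9 rows appear; 1 has NULL course.

SQL:
SELECT a.student, b.title AS course
FROM enrollments a
LEFT JOIN courses b ON a.course_id = b.id

Result:
student | course    
--------+-----------
Frank   | Calculus  
Olivia  | Calculus  
Fiona   | Chemistry 
Grace   | Statistics
Nate    | Calculus  
Wendy   | Algorithms
Bob     | Algorithms
Victor  | NULL      
Ivan    | Algorithms


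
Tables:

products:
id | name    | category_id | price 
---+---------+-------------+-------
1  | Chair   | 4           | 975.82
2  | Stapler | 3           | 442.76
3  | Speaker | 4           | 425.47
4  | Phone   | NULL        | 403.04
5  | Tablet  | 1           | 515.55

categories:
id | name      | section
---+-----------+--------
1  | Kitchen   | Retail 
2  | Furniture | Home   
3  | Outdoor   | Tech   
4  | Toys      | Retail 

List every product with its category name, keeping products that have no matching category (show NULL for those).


LEFT JOIN keeps every row from products (the left table); where category_id has no match in categories, the category columns become NULL. Walk through each product:
  - product 1 (Chair): category_id=4 -> matches Toys
  - product 2 (Stapler): category_id=3 -> matches Outdoor
  - product 3 (Speaker): category_id=4 -> matches Toys
  - product 4 (Phone): category_id=NULL, no match -> kept with NULL
  - product 5 (Tablet): category_id=1 -> matches Kitchen
All 5 rows appear; 1 has NULL category.

SQL:
SELECT a.name, b.name AS category
FROM products a
LEFT JOIN categories b ON a.category_id = b.id

Result:
name    | category
--------+---------
Chair   | Toys    
Stapler | Outdoor 
Speaker | Toys    
Phone   | NULL    
Tablet  | Kitchen 


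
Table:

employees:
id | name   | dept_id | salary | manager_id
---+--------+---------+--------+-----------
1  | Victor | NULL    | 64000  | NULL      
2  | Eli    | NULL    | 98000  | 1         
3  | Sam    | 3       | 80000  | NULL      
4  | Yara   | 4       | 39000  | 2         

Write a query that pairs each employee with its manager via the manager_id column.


This is a self-join: employees is joined to a second copy of itself, matching each row's manager_id to another row's id. Use LEFT JOIN so rows with manager_id=NULL are kept.
  - employee 1 (Victor): manager_id=NULL -> NULL
  - employee 2 (Eli): manager_id=1 -> Victor
  - employee 3 (Sam): manager_id=NULL -> NULL
  - employee 4 (Yara): manager_id=2 -> Eli

SQL:
SELECT a.name AS item, b.name AS manager
FROM employees a
LEFT JOIN employees b ON a.manager_id = b.id

Result:
item   | manager
-------+--------
Victor | NULL   
Eli    | Victor 
Sam    | NULL   
Yara   | Eli    


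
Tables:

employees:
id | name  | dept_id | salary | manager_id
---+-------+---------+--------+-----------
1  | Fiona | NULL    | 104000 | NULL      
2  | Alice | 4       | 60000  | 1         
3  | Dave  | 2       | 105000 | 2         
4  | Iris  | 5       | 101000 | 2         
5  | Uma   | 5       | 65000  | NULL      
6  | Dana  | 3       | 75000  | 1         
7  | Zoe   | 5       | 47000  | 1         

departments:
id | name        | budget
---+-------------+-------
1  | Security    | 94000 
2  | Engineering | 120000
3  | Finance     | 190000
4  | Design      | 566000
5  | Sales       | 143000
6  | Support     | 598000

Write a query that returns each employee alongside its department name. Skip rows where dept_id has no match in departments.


INNER JOIN keeps only employees rows whose dept_id matches an id in departments. Walk through each employee:
  - employee 1 (Fiona): dept_id=NULL, no match -> dropped
  - employee 2 (Alice): dept_id=4 -> matches Design
  - employee 3 (Dave): dept_id=2 -> matches Engineering
  - employee 4 (Iris): dept_id=5 -> matches Sales
  - employee 5 (Uma): dept_id=5 -> matches Sales
  - employee 6 (Dana): dept_id=3 -> matches Finance
  - employee 7 (Zoe): dept_id=5 -> matches Sales
So 1 of 7 rows is dropped.

SQL:
SELECT a.name, b.name AS department
FROM employees a
INNER JOIN departments b ON a.dept_id = b.id

Result:
name  | department 
------+------------
Alice | Design     
Dave  | Engineering
Iris  | Sales      
Uma   | Sales      
Dana  | Finance    
Zoe   | Sales      
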